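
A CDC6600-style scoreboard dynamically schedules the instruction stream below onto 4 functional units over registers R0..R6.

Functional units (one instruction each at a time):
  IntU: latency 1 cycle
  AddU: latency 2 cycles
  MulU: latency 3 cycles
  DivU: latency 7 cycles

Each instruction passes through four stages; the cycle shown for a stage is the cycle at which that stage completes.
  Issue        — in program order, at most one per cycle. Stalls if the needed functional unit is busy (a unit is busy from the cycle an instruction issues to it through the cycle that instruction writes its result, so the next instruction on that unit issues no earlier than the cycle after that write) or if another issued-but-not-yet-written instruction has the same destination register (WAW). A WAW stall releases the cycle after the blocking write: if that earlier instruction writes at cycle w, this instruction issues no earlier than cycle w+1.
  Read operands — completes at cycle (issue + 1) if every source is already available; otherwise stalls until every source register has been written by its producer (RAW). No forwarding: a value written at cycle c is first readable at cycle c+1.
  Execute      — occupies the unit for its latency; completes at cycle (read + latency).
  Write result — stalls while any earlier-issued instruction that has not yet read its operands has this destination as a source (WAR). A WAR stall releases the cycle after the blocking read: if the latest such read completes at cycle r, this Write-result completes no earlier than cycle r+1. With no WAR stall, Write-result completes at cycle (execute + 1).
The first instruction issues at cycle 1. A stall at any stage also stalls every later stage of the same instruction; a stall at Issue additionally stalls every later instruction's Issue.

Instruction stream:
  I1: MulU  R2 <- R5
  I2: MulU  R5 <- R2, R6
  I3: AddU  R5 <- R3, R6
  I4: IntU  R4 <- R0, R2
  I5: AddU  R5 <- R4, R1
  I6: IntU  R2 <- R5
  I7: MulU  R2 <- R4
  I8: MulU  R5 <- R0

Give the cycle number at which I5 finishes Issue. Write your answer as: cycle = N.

cycle = 18

I1 -> (1, 2, 5, 6)
I2 -> (7, 8, 11, 12)  // struct: MulU busy until I1 writes@6
I3 -> (13, 14, 16, 17)  // WAW R5: wait I2 write@12
I4 -> (14, 15, 16, 17)
I5 -> (18, 19, 21, 22)  // struct: AddU busy until I3 writes@17
I6 -> (19, 23, 24, 25)  // RAW R5: wait I5 write@22
I7 -> (26, 27, 30, 31)  // WAW R2: wait I6 write@25
I8 -> (32, 33, 36, 37)  // struct: MulU busy until I7 writes@31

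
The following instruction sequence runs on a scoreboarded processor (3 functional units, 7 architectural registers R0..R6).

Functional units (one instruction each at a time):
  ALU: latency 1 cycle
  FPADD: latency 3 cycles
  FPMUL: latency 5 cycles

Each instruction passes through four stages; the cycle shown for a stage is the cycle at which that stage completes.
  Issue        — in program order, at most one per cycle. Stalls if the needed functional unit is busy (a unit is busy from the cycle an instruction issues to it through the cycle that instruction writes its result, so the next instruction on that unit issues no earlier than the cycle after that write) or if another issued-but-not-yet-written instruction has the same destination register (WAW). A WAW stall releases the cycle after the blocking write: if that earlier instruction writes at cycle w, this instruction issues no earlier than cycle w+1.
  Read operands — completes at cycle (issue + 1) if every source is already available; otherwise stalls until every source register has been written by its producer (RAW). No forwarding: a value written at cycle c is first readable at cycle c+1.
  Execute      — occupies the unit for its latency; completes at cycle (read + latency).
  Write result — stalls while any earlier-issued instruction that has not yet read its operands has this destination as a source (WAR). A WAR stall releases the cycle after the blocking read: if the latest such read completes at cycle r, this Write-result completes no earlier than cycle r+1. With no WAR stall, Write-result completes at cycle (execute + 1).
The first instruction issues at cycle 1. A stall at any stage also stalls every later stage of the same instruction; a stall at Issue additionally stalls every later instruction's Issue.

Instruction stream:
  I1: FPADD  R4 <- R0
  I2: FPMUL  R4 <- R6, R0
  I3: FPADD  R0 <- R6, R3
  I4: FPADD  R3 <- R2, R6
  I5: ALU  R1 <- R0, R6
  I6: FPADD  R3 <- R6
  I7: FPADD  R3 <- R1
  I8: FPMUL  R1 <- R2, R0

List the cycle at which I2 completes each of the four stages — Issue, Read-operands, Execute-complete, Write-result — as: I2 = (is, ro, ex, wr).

I2 = (7, 8, 13, 14)

I1  is:1  ro:2  ex:5  wr:6
I2  is:7  ro:8  ex:13  wr:14  — WAW R4: wait I1 write@6
I3  is:8  ro:9  ex:12  wr:13
I4  is:14  ro:15  ex:18  wr:19  — struct: FPADD busy until I3 writes@13
I5  is:15  ro:16  ex:17  wr:18
I6  is:20  ro:21  ex:24  wr:25  — struct: FPADD busy until I4 writes@19
I7  is:26  ro:27  ex:30  wr:31  — struct: FPADD busy until I6 writes@25
I8  is:27  ro:28  ex:33  wr:34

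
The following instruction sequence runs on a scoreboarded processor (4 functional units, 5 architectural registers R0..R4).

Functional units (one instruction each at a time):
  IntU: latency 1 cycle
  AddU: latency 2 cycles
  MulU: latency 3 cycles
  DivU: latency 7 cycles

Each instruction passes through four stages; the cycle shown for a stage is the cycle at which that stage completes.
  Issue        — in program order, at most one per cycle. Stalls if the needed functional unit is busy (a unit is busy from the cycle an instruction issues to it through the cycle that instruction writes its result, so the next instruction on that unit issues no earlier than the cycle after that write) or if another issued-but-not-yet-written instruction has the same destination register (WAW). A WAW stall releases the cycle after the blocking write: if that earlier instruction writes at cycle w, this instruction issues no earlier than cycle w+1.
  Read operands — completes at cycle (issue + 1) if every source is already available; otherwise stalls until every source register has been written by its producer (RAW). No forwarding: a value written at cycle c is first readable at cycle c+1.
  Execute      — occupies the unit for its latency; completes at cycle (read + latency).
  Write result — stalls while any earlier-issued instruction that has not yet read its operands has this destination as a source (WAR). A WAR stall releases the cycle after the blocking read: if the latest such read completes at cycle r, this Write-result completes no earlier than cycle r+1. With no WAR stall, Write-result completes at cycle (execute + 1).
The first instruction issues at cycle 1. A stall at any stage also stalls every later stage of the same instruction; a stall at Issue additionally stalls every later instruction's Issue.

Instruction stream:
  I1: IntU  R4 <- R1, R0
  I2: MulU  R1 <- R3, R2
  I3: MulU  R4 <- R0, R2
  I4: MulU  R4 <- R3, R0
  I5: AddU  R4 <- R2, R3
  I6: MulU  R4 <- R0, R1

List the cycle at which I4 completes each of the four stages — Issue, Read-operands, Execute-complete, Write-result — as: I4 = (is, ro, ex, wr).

I1 -> (1, 2, 3, 4)
I2 -> (2, 3, 6, 7)
I3 -> (8, 9, 12, 13)  // struct: MulU busy until I2 writes@7
I4 -> (14, 15, 18, 19)  // struct: MulU busy until I3 writes@13
I5 -> (20, 21, 23, 24)  // WAW R4: wait I4 write@19
I6 -> (25, 26, 29, 30)  // WAW R4: wait I5 write@24

I4 = (14, 15, 18, 19)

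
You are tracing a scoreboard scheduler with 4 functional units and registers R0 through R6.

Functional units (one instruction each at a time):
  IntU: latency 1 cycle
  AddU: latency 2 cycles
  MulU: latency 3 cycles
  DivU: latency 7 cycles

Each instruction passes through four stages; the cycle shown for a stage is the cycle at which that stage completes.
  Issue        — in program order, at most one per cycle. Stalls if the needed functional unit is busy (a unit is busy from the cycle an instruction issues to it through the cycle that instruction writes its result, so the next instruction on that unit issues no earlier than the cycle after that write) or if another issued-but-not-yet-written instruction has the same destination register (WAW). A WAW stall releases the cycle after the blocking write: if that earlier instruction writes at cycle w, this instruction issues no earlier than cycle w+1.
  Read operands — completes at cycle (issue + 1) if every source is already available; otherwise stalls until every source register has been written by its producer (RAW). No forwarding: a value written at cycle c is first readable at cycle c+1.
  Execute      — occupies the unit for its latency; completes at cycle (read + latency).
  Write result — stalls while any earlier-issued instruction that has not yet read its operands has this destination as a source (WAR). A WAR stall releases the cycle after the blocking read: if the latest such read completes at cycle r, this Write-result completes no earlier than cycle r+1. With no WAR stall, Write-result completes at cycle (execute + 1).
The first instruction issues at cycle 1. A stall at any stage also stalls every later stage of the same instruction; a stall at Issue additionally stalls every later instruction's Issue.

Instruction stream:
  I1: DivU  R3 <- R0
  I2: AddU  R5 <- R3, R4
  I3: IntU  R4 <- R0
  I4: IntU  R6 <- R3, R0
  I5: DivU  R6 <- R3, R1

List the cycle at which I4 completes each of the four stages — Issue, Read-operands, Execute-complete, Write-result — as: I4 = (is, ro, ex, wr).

I4 = (13, 14, 15, 16)

[1] I1→DivU
[2] I1 RO | I2→AddU
[3] I3→IntU
[4] I3 RO
[5] I3 EX
[9] I1 EX
[10] I1 WR R3
[11] I2 RO
[12] I3 WR R4
[13] I2 EX | I4→IntU
[14] I2 WR R5 | I4 RO
[15] I4 EX
[16] I4 WR R6
[17] I5→DivU
[18] I5 RO
[25] I5 EX
[26] I5 WR R6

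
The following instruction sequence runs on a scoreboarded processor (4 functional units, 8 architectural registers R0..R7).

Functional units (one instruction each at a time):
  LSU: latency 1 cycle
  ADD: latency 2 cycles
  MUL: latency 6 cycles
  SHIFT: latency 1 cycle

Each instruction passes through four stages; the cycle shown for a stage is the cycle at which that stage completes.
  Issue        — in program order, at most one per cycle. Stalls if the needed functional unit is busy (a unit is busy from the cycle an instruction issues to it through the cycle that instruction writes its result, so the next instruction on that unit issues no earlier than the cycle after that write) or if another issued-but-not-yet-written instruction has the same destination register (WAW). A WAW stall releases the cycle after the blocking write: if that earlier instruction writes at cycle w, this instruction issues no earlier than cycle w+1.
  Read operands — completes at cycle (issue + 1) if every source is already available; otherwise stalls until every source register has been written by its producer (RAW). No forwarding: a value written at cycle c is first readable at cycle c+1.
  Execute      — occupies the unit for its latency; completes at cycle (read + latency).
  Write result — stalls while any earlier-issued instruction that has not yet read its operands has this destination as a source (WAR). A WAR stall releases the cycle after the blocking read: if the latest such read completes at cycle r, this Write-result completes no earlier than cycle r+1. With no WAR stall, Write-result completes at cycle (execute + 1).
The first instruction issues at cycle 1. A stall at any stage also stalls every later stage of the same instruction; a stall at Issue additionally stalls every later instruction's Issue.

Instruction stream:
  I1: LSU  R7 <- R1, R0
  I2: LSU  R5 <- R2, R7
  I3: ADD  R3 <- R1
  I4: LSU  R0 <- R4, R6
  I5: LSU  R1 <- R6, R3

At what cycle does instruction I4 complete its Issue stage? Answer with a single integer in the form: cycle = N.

[1] I1 issues→LSU
[2] I1 reads
[3] I1 exec-done
[4] I1 writes R7
[5] I2 issues→LSU
[6] I2 reads, I3 issues→ADD
[7] I2 exec-done, I3 reads
[8] I2 writes R5
[9] I3 exec-done, I4 issues→LSU
[10] I3 writes R3, I4 reads
[11] I4 exec-done
[12] I4 writes R0
[13] I5 issues→LSU
[14] I5 reads
[15] I5 exec-done
[16] I5 writes R1

cycle = 9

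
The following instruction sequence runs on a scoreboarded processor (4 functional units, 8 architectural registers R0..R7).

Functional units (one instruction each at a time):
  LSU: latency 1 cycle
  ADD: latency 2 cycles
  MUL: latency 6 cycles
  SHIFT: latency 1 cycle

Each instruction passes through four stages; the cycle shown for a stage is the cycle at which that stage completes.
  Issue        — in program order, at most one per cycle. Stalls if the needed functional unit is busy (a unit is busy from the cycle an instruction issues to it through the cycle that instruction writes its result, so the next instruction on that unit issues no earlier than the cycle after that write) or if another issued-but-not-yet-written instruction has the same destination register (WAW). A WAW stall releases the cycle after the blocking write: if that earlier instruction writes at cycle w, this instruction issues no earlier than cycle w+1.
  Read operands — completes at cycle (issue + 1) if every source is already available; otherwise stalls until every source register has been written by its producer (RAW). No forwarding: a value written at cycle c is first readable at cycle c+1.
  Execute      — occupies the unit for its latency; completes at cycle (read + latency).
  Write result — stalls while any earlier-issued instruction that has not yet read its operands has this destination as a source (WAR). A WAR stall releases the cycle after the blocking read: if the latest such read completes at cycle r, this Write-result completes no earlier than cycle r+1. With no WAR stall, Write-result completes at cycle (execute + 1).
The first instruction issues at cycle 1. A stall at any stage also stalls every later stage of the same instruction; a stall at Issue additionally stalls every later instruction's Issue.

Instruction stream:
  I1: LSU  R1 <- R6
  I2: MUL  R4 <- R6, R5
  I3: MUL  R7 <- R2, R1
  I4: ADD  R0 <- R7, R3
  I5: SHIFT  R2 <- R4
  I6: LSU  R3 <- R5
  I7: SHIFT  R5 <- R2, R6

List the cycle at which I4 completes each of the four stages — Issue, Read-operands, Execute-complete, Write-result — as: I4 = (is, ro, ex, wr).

I4 = (12, 20, 22, 23)

t=1  I1 dispatched to LSU
t=2  I1 operands ready; I2 dispatched to MUL
t=3  I1 complete; I2 operands ready
t=4  R1←I1
t=9  I2 complete
t=10  R4←I2
t=11  I3 dispatched to MUL
t=12  I3 operands ready; I4 dispatched to ADD
t=13  I5 dispatched to SHIFT
t=14  I5 operands ready; I6 dispatched to LSU
t=15  I5 complete; I6 operands ready
t=16  R2←I5; I6 complete
t=17  I7 dispatched to SHIFT
t=18  I3 complete; I7 operands ready
t=19  R7←I3; I7 complete
t=20  I4 operands ready; R5←I7
t=21  R3←I6
t=22  I4 complete
t=23  R0←I4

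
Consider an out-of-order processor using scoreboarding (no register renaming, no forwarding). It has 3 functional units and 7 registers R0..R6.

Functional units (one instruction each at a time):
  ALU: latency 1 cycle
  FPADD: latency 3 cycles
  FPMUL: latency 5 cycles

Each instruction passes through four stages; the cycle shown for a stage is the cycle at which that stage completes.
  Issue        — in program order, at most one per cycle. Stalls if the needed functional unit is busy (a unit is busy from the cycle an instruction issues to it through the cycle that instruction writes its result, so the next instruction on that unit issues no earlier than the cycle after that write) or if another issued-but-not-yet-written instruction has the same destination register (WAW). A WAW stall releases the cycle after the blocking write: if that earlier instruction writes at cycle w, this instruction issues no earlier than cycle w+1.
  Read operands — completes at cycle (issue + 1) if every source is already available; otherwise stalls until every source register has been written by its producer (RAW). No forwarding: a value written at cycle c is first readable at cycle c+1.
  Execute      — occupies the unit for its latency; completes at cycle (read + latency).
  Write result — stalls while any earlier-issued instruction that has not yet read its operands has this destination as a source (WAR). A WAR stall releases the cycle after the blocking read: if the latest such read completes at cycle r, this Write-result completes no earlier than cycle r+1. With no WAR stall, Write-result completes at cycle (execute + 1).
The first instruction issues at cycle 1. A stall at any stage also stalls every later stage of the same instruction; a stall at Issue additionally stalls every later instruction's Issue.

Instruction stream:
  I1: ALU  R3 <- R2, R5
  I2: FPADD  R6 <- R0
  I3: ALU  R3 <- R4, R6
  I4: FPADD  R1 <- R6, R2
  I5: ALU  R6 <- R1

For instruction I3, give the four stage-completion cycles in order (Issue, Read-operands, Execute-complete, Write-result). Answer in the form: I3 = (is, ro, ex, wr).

[1] I1→ALU
[2] I1 RO, I2→FPADD
[3] I1 EX, I2 RO
[4] I1 WR R3
[5] I3→ALU
[6] I2 EX
[7] I2 WR R6
[8] I3 RO, I4→FPADD
[9] I3 EX, I4 RO
[10] I3 WR R3
[11] I5→ALU
[12] I4 EX
[13] I4 WR R1
[14] I5 RO
[15] I5 EX
[16] I5 WR R6

I3 = (5, 8, 9, 10)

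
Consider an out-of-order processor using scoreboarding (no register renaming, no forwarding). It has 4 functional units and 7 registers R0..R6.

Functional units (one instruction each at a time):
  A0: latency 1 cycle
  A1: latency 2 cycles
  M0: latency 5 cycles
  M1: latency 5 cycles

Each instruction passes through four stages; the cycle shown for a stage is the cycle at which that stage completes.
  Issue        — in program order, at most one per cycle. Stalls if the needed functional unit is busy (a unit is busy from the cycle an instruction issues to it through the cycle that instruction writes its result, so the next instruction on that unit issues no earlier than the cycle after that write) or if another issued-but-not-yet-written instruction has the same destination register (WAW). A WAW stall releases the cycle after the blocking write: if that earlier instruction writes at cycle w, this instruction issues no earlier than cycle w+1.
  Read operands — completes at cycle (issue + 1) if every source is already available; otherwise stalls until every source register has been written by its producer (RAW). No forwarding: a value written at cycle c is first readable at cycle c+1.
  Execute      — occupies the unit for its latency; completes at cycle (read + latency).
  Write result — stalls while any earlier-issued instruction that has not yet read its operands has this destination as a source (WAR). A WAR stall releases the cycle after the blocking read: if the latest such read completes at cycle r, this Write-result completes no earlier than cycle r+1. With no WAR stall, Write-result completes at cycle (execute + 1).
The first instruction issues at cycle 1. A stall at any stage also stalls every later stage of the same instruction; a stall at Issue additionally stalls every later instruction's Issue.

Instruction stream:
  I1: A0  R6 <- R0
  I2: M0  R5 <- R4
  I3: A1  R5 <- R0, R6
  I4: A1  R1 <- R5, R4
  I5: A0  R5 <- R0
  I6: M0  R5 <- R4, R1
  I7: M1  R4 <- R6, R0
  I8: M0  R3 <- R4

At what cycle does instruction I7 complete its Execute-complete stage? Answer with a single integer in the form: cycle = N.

c1: issue I1 (A0)
c2: I1 read-ops · issue I2 (M0)
c3: I1 finished on A0 · I2 read-ops
c4: I1→R6
c8: I2 finished on M0
c9: I2→R5
c10: issue I3 (A1)
c11: I3 read-ops
c13: I3 finished on A1
c14: I3→R5
c15: issue I4 (A1)
c16: I4 read-ops · issue I5 (A0)
c17: I5 read-ops
c18: I4 finished on A1 · I5 finished on A0
c19: I4→R1 · I5→R5
c20: issue I6 (M0)
c21: I6 read-ops · issue I7 (M1)
c22: I7 read-ops
c26: I6 finished on M0
c27: I6→R5 · I7 finished on M1
c28: I7→R4 · issue I8 (M0)
c29: I8 read-ops
c34: I8 finished on M0
c35: I8→R3

cycle = 27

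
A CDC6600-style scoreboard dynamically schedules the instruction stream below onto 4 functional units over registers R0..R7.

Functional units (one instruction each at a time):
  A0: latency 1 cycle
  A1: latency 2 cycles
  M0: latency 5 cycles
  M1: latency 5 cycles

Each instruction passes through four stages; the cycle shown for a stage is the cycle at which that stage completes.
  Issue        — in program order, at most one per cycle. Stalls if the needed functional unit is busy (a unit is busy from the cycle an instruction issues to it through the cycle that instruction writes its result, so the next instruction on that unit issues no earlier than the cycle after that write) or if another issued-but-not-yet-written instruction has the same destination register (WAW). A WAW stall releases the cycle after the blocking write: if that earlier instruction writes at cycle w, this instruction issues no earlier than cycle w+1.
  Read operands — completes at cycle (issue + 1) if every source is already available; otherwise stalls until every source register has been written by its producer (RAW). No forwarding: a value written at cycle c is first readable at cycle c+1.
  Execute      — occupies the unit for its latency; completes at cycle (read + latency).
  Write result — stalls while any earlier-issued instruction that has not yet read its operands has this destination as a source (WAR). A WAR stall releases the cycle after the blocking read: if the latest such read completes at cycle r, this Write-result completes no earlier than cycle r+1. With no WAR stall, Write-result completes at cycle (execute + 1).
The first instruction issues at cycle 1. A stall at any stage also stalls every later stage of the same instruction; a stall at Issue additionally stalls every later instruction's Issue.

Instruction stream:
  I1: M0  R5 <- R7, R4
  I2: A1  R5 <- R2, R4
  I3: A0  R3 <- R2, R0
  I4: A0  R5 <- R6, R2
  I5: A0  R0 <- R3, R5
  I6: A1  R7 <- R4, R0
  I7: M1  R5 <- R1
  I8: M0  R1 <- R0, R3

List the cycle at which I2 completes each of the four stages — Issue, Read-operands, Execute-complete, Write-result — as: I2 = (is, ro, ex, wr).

I2 = (9, 10, 12, 13)

1) issue 1, read 2, done 7, write 8
2) issue 9, read 10, done 12, write 13  <WAW R5: wait I1 write@8>
3) issue 10, read 11, done 12, write 13
4) issue 14, read 15, done 16, write 17  <struct: A0 busy until I3 writes@13>
5) issue 18, read 19, done 20, write 21  <struct: A0 busy until I4 writes@17>
6) issue 19, read 22, done 24, write 25  <RAW R0: wait I5 write@21>
7) issue 20, read 21, done 26, write 27
8) issue 21, read 22, done 27, write 28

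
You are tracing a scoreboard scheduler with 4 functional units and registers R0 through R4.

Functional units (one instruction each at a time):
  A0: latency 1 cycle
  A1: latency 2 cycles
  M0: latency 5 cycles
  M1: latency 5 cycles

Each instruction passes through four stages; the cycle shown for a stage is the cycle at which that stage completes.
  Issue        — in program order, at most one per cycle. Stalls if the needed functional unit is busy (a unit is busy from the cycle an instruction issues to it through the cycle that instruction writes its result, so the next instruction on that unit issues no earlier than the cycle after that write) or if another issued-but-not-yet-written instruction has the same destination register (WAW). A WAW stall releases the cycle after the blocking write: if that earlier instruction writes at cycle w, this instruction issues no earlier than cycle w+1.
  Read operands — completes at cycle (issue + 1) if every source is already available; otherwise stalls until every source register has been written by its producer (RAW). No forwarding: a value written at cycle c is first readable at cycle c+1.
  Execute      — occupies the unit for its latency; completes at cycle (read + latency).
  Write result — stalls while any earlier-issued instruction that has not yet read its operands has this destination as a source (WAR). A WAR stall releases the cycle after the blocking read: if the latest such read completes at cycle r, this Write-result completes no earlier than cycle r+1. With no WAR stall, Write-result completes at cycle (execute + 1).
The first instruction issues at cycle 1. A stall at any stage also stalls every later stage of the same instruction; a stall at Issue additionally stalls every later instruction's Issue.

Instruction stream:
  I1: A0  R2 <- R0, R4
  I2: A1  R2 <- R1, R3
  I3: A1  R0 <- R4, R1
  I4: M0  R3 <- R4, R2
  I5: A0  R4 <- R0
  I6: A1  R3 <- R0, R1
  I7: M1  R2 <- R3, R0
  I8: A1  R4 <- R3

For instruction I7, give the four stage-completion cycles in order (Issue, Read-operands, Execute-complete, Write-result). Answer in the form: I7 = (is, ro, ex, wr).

cycle 1: I1→A0
cycle 2: I1 RO
cycle 3: I1 EX
cycle 4: I1 WR R2
cycle 5: I2→A1
cycle 6: I2 RO
cycle 8: I2 EX
cycle 9: I2 WR R2
cycle 10: I3→A1
cycle 11: I3 RO, I4→M0
cycle 12: I4 RO, I5→A0
cycle 13: I3 EX
cycle 14: I3 WR R0
cycle 15: I5 RO
cycle 16: I5 EX
cycle 17: I4 EX, I5 WR R4
cycle 18: I4 WR R3
cycle 19: I6→A1
cycle 20: I6 RO, I7→M1
cycle 22: I6 EX
cycle 23: I6 WR R3
cycle 24: I7 RO, I8→A1
cycle 25: I8 RO
cycle 27: I8 EX
cycle 28: I8 WR R4
cycle 29: I7 EX
cycle 30: I7 WR R2

I7 = (20, 24, 29, 30)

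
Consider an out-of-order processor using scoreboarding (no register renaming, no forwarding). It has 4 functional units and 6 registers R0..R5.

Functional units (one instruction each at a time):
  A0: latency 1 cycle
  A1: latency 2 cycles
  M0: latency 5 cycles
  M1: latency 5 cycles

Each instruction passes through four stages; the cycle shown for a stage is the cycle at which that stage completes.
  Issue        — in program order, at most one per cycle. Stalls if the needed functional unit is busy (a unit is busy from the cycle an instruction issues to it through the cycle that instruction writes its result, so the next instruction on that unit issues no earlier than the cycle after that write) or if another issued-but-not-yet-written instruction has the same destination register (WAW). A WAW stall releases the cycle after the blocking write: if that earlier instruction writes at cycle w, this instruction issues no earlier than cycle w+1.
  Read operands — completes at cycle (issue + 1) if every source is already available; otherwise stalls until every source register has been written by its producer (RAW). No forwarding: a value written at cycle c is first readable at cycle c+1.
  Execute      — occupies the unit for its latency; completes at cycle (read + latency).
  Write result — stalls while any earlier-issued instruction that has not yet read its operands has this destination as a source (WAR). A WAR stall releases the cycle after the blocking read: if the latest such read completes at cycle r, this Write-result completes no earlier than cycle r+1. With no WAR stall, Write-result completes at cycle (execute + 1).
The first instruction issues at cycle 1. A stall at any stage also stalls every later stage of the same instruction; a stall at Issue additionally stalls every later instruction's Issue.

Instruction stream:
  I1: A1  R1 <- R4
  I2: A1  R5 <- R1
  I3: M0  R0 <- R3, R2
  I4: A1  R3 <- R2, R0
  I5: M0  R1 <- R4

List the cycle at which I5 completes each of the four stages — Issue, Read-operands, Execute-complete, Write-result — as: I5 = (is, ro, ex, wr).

I5 = (15, 16, 21, 22)

[I1] 1/2/4/5
[I2] 6/7/9/10  (struct: A1 busy until I1 writes@5)
[I3] 7/8/13/14
[I4] 11/15/17/18  (struct: A1 busy until I2 writes@10; RAW R0: wait I3 write@14)
[I5] 15/16/21/22  (struct: M0 busy until I3 writes@14)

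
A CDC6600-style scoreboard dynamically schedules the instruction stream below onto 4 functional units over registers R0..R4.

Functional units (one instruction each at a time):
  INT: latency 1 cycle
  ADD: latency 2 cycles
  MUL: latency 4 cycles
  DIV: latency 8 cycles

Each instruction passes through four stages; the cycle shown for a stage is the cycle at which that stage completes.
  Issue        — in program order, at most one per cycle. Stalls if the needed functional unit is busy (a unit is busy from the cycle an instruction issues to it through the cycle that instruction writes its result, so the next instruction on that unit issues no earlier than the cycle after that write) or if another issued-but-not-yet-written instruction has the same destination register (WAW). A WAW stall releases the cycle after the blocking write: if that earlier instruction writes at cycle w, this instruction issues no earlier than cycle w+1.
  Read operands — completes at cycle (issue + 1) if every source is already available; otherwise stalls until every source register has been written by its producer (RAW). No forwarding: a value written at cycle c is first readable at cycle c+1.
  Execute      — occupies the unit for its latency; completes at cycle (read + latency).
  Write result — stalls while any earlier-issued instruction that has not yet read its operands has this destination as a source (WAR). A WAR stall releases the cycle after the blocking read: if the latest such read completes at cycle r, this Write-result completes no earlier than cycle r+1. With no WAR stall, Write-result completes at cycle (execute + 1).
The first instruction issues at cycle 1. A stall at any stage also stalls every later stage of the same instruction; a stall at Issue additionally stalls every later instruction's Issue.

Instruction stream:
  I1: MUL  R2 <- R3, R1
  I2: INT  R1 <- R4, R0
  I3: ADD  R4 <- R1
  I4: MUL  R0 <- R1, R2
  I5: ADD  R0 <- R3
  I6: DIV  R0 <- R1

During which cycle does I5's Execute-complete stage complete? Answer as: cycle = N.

cycle = 18

cycle 1: issue I1 (MUL)
cycle 2: I1 read-ops; issue I2 (INT)
cycle 3: I2 read-ops; issue I3 (ADD)
cycle 4: I2 finished on INT
cycle 5: I2→R1
cycle 6: I1 finished on MUL; I3 read-ops
cycle 7: I1→R2
cycle 8: I3 finished on ADD; issue I4 (MUL)
cycle 9: I3→R4; I4 read-ops
cycle 13: I4 finished on MUL
cycle 14: I4→R0
cycle 15: issue I5 (ADD)
cycle 16: I5 read-ops
cycle 18: I5 finished on ADD
cycle 19: I5→R0
cycle 20: issue I6 (DIV)
cycle 21: I6 read-ops
cycle 29: I6 finished on DIV
cycle 30: I6→R0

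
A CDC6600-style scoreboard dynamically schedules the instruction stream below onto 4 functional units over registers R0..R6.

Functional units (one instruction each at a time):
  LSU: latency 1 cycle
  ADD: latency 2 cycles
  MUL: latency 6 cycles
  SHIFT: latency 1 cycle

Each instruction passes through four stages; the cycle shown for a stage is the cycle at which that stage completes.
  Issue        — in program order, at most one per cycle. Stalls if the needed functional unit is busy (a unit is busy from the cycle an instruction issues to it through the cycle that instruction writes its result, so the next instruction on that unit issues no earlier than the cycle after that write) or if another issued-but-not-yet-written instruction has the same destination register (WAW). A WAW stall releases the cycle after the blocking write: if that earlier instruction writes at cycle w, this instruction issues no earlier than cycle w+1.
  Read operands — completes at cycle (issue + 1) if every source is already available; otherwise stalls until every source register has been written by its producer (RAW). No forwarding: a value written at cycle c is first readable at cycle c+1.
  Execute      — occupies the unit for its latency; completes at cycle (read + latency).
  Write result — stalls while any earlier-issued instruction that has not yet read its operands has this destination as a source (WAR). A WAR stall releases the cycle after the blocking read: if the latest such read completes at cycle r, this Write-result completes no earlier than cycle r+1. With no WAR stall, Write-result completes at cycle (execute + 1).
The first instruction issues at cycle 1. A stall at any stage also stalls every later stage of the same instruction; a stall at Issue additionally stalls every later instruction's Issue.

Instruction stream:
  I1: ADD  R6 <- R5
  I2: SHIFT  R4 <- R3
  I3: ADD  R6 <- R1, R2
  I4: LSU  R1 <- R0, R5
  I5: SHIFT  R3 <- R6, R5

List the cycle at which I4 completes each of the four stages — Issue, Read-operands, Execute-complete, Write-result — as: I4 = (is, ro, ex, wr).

I1  is:1  ro:2  ex:4  wr:5
I2  is:2  ro:3  ex:4  wr:5
I3  is:6  ro:7  ex:9  wr:10  — struct: ADD busy until I1 writes@5
I4  is:7  ro:8  ex:9  wr:10
I5  is:8  ro:11  ex:12  wr:13  — RAW R6: wait I3 write@10

I4 = (7, 8, 9, 10)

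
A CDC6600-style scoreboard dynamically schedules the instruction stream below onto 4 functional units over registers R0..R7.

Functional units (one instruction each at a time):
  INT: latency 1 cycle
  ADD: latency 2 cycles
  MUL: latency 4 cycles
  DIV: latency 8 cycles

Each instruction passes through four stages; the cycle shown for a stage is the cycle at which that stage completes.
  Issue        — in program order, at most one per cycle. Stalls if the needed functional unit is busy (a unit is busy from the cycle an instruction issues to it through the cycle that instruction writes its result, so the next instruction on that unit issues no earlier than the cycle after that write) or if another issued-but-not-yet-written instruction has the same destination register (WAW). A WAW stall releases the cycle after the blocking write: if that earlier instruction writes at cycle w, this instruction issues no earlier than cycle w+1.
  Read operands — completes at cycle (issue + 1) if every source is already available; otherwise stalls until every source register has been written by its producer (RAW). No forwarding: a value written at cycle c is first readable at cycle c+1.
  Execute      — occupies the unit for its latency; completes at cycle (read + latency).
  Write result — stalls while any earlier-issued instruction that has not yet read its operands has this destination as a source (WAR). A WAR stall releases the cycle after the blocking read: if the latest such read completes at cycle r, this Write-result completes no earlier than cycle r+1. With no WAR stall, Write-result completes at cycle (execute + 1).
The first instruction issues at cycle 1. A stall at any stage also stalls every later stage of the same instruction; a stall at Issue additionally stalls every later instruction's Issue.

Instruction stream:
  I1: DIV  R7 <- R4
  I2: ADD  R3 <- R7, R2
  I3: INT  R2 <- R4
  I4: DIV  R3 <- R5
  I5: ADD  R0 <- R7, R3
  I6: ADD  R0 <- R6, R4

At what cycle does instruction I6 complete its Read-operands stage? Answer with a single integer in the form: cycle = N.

cycle = 32

t=1  I1→DIV
t=2  I1 RO; I2→ADD
t=3  I3→INT
t=4  I3 RO
t=5  I3 EX
t=10  I1 EX
t=11  I1 WR R7
t=12  I2 RO
t=13  I3 WR R2
t=14  I2 EX
t=15  I2 WR R3
t=16  I4→DIV
t=17  I4 RO; I5→ADD
t=25  I4 EX
t=26  I4 WR R3
t=27  I5 RO
t=29  I5 EX
t=30  I5 WR R0
t=31  I6→ADD
t=32  I6 RO
t=34  I6 EX
t=35  I6 WR R0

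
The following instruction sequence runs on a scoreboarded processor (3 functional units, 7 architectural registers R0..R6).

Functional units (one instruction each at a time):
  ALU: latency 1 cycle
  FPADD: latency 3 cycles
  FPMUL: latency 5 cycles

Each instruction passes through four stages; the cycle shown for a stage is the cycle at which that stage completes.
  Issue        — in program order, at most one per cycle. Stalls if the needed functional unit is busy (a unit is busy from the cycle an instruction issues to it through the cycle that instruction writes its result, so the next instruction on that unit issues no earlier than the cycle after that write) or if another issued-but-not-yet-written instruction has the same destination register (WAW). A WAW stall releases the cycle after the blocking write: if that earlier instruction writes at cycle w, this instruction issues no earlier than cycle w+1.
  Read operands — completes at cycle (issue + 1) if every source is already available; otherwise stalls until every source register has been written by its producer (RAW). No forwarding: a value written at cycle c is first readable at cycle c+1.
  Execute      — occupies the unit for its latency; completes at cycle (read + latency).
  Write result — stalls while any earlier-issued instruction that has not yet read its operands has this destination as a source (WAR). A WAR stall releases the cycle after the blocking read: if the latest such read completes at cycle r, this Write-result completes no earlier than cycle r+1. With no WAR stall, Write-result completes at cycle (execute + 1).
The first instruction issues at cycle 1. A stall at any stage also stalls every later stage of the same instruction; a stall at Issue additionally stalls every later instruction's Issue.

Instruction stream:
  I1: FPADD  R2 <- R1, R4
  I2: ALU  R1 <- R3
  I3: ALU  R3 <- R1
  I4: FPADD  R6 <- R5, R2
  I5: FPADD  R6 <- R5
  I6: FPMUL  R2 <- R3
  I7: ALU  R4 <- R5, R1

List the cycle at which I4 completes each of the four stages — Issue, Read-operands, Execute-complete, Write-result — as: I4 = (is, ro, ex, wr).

[1] I1→FPADD
[2] I1 RO | I2→ALU
[3] I2 RO
[4] I2 EX
[5] I1 EX | I2 WR R1
[6] I1 WR R2 | I3→ALU
[7] I3 RO | I4→FPADD
[8] I3 EX | I4 RO
[9] I3 WR R3
[11] I4 EX
[12] I4 WR R6
[13] I5→FPADD
[14] I5 RO | I6→FPMUL
[15] I6 RO | I7→ALU
[16] I7 RO
[17] I5 EX | I7 EX
[18] I5 WR R6 | I7 WR R4
[20] I6 EX
[21] I6 WR R2

I4 = (7, 8, 11, 12)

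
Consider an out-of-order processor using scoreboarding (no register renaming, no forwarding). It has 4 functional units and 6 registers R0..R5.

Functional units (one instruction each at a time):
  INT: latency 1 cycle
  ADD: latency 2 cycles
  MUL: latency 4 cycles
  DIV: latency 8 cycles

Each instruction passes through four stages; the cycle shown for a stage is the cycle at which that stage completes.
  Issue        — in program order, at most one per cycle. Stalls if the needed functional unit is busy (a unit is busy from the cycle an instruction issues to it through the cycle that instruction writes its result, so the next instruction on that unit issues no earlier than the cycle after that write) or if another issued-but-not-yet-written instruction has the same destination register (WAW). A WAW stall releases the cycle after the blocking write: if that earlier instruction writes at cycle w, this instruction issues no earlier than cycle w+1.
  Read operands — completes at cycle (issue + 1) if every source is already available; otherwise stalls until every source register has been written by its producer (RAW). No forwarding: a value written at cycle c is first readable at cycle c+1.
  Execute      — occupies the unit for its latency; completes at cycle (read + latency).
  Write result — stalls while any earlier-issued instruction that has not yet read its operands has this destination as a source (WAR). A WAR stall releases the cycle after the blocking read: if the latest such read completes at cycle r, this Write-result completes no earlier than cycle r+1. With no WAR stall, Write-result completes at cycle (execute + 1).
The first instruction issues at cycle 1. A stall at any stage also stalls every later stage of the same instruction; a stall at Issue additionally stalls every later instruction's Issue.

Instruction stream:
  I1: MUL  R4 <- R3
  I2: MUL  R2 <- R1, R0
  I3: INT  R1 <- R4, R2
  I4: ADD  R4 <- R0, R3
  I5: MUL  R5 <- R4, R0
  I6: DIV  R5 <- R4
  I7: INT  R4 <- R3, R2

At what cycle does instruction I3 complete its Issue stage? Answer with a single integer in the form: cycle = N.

[I1] 1/2/6/7
[I2] 8/9/13/14  (struct: MUL busy until I1 writes@7)
[I3] 9/15/16/17  (RAW R2: wait I2 write@14)
[I4] 10/11/13/16  (WAR R4: wait I3 read@15)
[I5] 15/17/21/22  (struct: MUL busy until I2 writes@14; RAW R4: wait I4 write@16)
[I6] 23/24/32/33  (WAW R5: wait I5 write@22)
[I7] 24/25/26/27

cycle = 9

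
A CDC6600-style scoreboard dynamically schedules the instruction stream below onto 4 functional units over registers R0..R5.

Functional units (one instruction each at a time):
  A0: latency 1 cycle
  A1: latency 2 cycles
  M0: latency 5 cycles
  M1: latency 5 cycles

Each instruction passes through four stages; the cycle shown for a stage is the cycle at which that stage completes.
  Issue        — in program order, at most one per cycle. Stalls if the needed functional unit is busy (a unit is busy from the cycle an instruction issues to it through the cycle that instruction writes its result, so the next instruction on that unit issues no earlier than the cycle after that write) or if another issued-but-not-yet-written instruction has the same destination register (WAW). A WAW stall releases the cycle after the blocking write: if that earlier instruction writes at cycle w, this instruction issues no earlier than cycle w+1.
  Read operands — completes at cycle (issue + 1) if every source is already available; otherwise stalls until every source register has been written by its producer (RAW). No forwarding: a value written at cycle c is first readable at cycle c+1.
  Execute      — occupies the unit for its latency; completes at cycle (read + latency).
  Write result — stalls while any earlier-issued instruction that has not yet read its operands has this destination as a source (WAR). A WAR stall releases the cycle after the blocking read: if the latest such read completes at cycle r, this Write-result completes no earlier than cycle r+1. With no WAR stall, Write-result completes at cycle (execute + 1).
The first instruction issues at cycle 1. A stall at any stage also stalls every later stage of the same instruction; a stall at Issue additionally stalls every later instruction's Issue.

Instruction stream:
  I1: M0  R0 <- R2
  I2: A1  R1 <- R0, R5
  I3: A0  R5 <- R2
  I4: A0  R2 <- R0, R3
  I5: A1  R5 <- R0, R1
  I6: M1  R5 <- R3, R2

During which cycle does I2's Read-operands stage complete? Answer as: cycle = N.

cycle = 9

1) issue 1, read 2, done 7, write 8
2) issue 2, read 9, done 11, write 12  <RAW R0: wait I1 write@8>
3) issue 3, read 4, done 5, write 10  <WAR R5: wait I2 read@9>
4) issue 11, read 12, done 13, write 14  <struct: A0 busy until I3 writes@10>
5) issue 13, read 14, done 16, write 17  <struct: A1 busy until I2 writes@12>
6) issue 18, read 19, done 24, write 25  <WAW R5: wait I5 write@17>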